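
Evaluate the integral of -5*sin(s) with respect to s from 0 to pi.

-10

An antiderivative is F(s) = 5*cos(s).
Then F(pi) - F(0) = (-5) - (5) = -10.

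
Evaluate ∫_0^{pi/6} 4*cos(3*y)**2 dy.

Use the identity cos^2(3*y) = (1 + cos(6*y))/2.
An antiderivative is F(y) = 2*y + sin(6*y)/3.
Then F(pi/6) - F(0) = (pi/3) - (0) = pi/3.

pi/3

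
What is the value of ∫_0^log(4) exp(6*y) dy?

1365/2

Let u = exp(y), so du = exp(y) dy. When y = 0, u = 1; when y = log(4), u = 4.
The integral becomes ∫ u**5 du from 1 to 4, with antiderivative u**6/6.
Back in y: F(y) = exp(6*y)/6.
Then F(log(4)) - F(0) = (2048/3) - (1/6) = 1365/2.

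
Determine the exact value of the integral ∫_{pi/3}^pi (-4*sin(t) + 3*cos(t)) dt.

An antiderivative is F(t) = 3*sin(t) + 4*cos(t).
Then F(pi) - F(pi/3) = (-4) - (2 + 3*sqrt(3)/2) = -6 - 3*sqrt(3)/2.

-6 - 3*sqrt(3)/2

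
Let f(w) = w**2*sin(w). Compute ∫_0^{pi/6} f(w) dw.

-2 - sqrt(3)*pi**2/72 + pi/6 + sqrt(3)

Integrate by parts twice (u = w^2, dv = sin(w) dw).
An antiderivative is F(w) = -w**2*cos(w) + 2*w*sin(w) + 2*cos(w).
Then F(pi/6) - F(0) = (-sqrt(3)*pi**2/72 + pi/6 + sqrt(3)) - (2) = -2 - sqrt(3)*pi**2/72 + pi/6 + sqrt(3).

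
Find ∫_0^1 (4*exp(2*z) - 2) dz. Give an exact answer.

An antiderivative is F(z) = 2*exp(2*z) - 2*z.
Then F(1) - F(0) = (-2 + 2*exp(2)) - (2) = -4 + 2*exp(2).

-4 + 2*exp(2)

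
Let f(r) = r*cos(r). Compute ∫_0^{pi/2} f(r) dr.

-1 + pi/2

Integrate by parts once (u = r, dv = cos(r) dr).
An antiderivative is F(r) = r*sin(r) + cos(r).
Then F(pi/2) - F(0) = (pi/2) - (1) = -1 + pi/2.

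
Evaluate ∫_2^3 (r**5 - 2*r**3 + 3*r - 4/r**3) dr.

770/9

By the power rule, an antiderivative is F(r) = r**6/6 - r**4/2 + 3*r**2/2 + 2/r**2.
Then F(3) - F(2) = (1705/18) - (55/6) = 770/9.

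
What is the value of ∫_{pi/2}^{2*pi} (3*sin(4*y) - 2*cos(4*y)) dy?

An antiderivative is F(y) = -sin(4*y)/2 - 3*cos(4*y)/4.
Then F(2*pi) - F(pi/2) = (-3/4) - (-3/4) = 0.

0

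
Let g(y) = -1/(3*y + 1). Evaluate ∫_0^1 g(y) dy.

-2*log(2)/3

An antiderivative is F(y) = -log(3*y + 1)/3.
Then F(1) - F(0) = (-2*log(2)/3) - (0) = -2*log(2)/3.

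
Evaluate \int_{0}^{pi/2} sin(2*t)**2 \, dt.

pi/4

Use the identity sin^2(2*t) = (1 - cos(4*t))/2.
An antiderivative is F(t) = t/2 - sin(4*t)/8.
Then F(pi/2) - F(0) = (pi/4) - (0) = pi/4.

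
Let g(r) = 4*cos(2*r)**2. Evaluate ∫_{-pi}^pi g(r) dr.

Use the identity cos^2(2*r) = (1 + cos(4*r))/2.
An antiderivative is F(r) = 2*r + sin(4*r)/2.
Then F(pi) - F(-pi) = (2*pi) - (-2*pi) = 4*pi.

4*pi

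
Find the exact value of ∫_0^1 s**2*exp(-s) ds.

2 - 5*exp(-1)

Integrate by parts twice (u = s^2, dv = exp(-s) ds).
An antiderivative is F(s) = (-s**2 - 2*s - 2)*exp(-s).
Then F(1) - F(0) = (-5*exp(-1)) - (-2) = 2 - 5*exp(-1).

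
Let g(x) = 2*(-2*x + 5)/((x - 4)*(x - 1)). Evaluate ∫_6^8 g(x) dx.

Factor the denominator: x**2 - 5*x + 4 = (x - 1)(x - 4).
Partial fractions: 2*(-2*x + 5)/((x - 4)*(x - 1)) = -2/(x - 1) - 2/(x - 4).
An antiderivative is F(x) = -2*log(x - 4) - 2*log(x - 1).
Then F(8) - F(6) = (-2*log(7) - 4*log(2)) - (-log(100)) = -2*log(7) - 2*log(2) + 2*log(5).

-2*log(7) - 2*log(2) + 2*log(5)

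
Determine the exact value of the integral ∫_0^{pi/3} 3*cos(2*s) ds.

An antiderivative is F(s) = 3*sin(2*s)/2.
Then F(pi/3) - F(0) = (3*sqrt(3)/4) - (0) = 3*sqrt(3)/4.

3*sqrt(3)/4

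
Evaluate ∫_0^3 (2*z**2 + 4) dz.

By the power rule, an antiderivative is F(z) = 2*z**3/3 + 4*z.
Then F(3) - F(0) = (30) - (0) = 30.

30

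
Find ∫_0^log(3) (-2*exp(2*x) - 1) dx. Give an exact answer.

-8 - log(3)

An antiderivative is F(x) = -exp(2*x) - x.
Then F(log(3)) - F(0) = (-9 - log(3)) - (-1) = -8 - log(3).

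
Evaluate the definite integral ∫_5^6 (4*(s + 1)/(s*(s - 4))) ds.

Factor the denominator: s**2 - 4*s = s(s - 4).
Partial fractions: 4*(s + 1)/(s*(s - 4)) = -1/s + 5/(s - 4).
An antiderivative is F(s) = -log(s) + 5*log(s - 4).
Then F(6) - F(5) = (log(16/3)) - (-log(5)) = log(80/3).

log(80/3)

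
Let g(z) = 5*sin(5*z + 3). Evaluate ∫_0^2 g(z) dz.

Let u = 5*z + 3, so du = 5 dz. When z = 0, u = 3; when z = 2, u = 13.
The integral becomes ∫ sin(u) du from 3 to 13, with antiderivative -cos(u).
Back in z: F(z) = -cos(5*z + 3).
Then F(2) - F(0) = (-cos(13)) - (-cos(3)) = cos(3) - cos(13).

cos(3) - cos(13)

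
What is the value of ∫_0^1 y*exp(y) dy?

1

Integrate by parts once (u = y, dv = exp(y) dy).
An antiderivative is F(y) = (y - 1)*exp(y).
Then F(1) - F(0) = (0) - (-1) = 1.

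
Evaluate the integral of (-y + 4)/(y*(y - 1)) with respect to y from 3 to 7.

-4*log(7) + 7*log(3)

Factor the denominator: y**2 - y = y(y - 1).
Partial fractions: (-y + 4)/(y*(y - 1)) = -4/y + 3/(y - 1).
An antiderivative is F(y) = -4*log(y) + 3*log(y - 1).
Then F(7) - F(3) = (-4*log(7) + 3*log(2) + 3*log(3)) - (log(8/81)) = -4*log(7) + 7*log(3).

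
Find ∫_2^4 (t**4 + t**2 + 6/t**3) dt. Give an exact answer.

By the power rule, an antiderivative is F(t) = t**5/5 + t**3/3 - 3/t**2.
Then F(4) - F(2) = (54227/240) - (499/60) = 52231/240.

52231/240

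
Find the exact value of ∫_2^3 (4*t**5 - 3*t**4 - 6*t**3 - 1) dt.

By the power rule, an antiderivative is F(t) = 2*t**6/3 - 3*t**5/5 - 3*t**4/2 - t.
Then F(3) - F(2) = (2157/10) - (-38/15) = 6547/30.

6547/30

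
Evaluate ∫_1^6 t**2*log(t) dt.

-215/9 + 72*log(2) + 72*log(3)

Integrate by parts once (u = ln t, dv = t**2 dt).
An antiderivative is F(t) = t**3*(3*log(t) - 1)/9.
Then F(6) - F(1) = (-24 + 72*log(2) + 72*log(3)) - (-1/9) = -215/9 + 72*log(2) + 72*log(3).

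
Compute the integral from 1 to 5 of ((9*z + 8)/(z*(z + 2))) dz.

-5*log(3) + 4*log(5) + 5*log(7)

Factor the denominator: z**2 + 2*z = (z + 2)z.
Partial fractions: (9*z + 8)/(z*(z + 2)) = 5/(z + 2) + 4/z.
An antiderivative is F(z) = 4*log(z) + 5*log(z + 2).
Then F(5) - F(1) = (4*log(5) + 5*log(7)) - (5*log(3)) = -5*log(3) + 4*log(5) + 5*log(7).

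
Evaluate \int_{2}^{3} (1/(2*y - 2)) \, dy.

log(2)/2

An antiderivative is F(y) = log(2*y - 2)/2.
Then F(3) - F(2) = (log(2)) - (log(2)/2) = log(2)/2.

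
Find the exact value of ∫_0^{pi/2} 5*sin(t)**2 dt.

Use the identity sin^2(t) = (1 - cos(2*t))/2.
An antiderivative is F(t) = 5*t/2 - 5*sin(2*t)/4.
Then F(pi/2) - F(0) = (5*pi/4) - (0) = 5*pi/4.

5*pi/4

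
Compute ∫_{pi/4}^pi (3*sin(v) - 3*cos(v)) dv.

An antiderivative is F(v) = -3*sin(v) - 3*cos(v).
Then F(pi) - F(pi/4) = (3) - (-3*sqrt(2)) = 3 + 3*sqrt(2).

3 + 3*sqrt(2)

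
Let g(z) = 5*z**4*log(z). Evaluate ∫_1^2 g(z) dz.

-31/5 + 32*log(2)

Integrate by parts once (u = ln z, dv = 5*z**4 dz).
An antiderivative is F(z) = z**5*(5*log(z) - 1)/5.
Then F(2) - F(1) = (-32/5 + 32*log(2)) - (-1/5) = -31/5 + 32*log(2).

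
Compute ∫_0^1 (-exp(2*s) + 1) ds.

An antiderivative is F(s) = -exp(2*s)/2 + s.
Then F(1) - F(0) = (1 - exp(2)/2) - (-1/2) = 3/2 - exp(2)/2.

3/2 - exp(2)/2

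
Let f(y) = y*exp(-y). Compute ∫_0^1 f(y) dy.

Integrate by parts once (u = y, dv = exp(-y) dy).
An antiderivative is F(y) = (-y - 1)*exp(-y).
Then F(1) - F(0) = (-2*exp(-1)) - (-1) = 1 - 2*exp(-1).

1 - 2*exp(-1)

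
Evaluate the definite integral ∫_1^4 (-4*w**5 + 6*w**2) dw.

By the power rule, an antiderivative is F(w) = -2*w**6/3 + 2*w**3.
Then F(4) - F(1) = (-7808/3) - (4/3) = -2604.

-2604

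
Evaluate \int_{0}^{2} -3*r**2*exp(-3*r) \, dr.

Integrate by parts twice (u = r^2, dv = -3*exp(-3*r) dr).
An antiderivative is F(r) = (9*r**2 + 6*r + 2)*exp(-3*r)/9.
Then F(2) - F(0) = (50*exp(-6)/9) - (2/9) = -2/9 + 50*exp(-6)/9.

-2/9 + 50*exp(-6)/9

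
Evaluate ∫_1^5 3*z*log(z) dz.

Integrate by parts once (u = ln z, dv = 3*z dz).
An antiderivative is F(z) = 3*z**2*(2*log(z) - 1)/4.
Then F(5) - F(1) = (-75/4 + 75*log(5)/2) - (-3/4) = -18 + 75*log(5)/2.

-18 + 75*log(5)/2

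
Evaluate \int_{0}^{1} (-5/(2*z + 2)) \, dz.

An antiderivative is F(z) = -5*log(2*z + 2)/2.
Then F(1) - F(0) = (-log(32)) - (-5*log(2)/2) = -5*log(2)/2.

-5*log(2)/2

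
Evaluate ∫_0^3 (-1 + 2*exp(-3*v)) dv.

-7/3 - 2*exp(-9)/3

An antiderivative is F(v) = -v - 2*exp(-3*v)/3.
Then F(3) - F(0) = (-3 - 2*exp(-9)/3) - (-2/3) = -7/3 - 2*exp(-9)/3.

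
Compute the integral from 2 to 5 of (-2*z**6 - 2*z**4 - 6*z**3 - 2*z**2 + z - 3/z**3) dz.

By the power rule, an antiderivative is F(z) = -2*z**7/7 - 2*z**5/5 - 3*z**4/2 - 2*z**3/3 + z**2/2 + 3/(2*z**2).
Then F(5) - F(2) = (-25808687/1050) - (-64117/840) = -34304721/1400.

-34304721/1400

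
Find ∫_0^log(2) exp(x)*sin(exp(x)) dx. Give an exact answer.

-cos(2) + cos(1)

Let u = exp(x), so du = exp(x) dx. When x = 0, u = 1; when x = log(2), u = 2.
The integral becomes ∫ sin(u) du from 1 to 2, with antiderivative -cos(u).
Back in x: F(x) = -cos(exp(x)).
Then F(log(2)) - F(0) = (-cos(2)) - (-cos(1)) = -cos(2) + cos(1).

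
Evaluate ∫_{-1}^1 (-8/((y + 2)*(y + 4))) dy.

-8*log(3) + 4*log(5)

Factor the denominator: y**2 + 6*y + 8 = (y + 4)(y + 2).
Partial fractions: -8/((y + 2)*(y + 4)) = 4/(y + 4) - 4/(y + 2).
An antiderivative is F(y) = -4*log(y + 2) + 4*log(y + 4).
Then F(1) - F(-1) = (-4*log(3) + 4*log(5)) - (log(81)) = -8*log(3) + 4*log(5).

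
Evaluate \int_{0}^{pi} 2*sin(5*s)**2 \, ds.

pi

Use the identity sin^2(5*s) = (1 - cos(10*s))/2.
An antiderivative is F(s) = s - sin(10*s)/10.
Then F(pi) - F(0) = (pi) - (0) = pi.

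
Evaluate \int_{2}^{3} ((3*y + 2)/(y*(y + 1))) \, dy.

log(3)

Factor the denominator: y**2 + y = (y + 1)y.
Partial fractions: (3*y + 2)/(y*(y + 1)) = 1/(y + 1) + 2/y.
An antiderivative is F(y) = 2*log(y) + log(y + 1).
Then F(3) - F(2) = (log(36)) - (log(12)) = log(3).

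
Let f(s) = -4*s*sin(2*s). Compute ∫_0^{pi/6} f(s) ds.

Integrate by parts once (u = s, dv = -4*sin(2*s) ds).
An antiderivative is F(s) = 2*s*cos(2*s) - sin(2*s).
Then F(pi/6) - F(0) = (-sqrt(3)/2 + pi/6) - (0) = -sqrt(3)/2 + pi/6.

-sqrt(3)/2 + pi/6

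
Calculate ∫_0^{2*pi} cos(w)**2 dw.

Use the identity cos^2(w) = (1 + cos(2*w))/2.
An antiderivative is F(w) = w/2 + sin(2*w)/4.
Then F(2*pi) - F(0) = (pi) - (0) = pi.

pi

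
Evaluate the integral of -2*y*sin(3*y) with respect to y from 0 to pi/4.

sqrt(2)*(-3*pi - 4)/36

Integrate by parts once (u = y, dv = -2*sin(3*y) dy).
An antiderivative is F(y) = 2*y*cos(3*y)/3 - 2*sin(3*y)/9.
Then F(pi/4) - F(0) = (sqrt(2)*(-3*pi - 4)/36) - (0) = sqrt(2)*(-3*pi - 4)/36.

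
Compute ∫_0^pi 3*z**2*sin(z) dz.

Integrate by parts twice (u = z^2, dv = 3*sin(z) dz).
An antiderivative is F(z) = -3*z**2*cos(z) + 6*z*sin(z) + 6*cos(z).
Then F(pi) - F(0) = (-6 + 3*pi**2) - (6) = -12 + 3*pi**2.

-12 + 3*pi**2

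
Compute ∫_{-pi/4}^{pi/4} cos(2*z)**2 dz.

Use the identity cos^2(2*z) = (1 + cos(4*z))/2.
An antiderivative is F(z) = z/2 + sin(4*z)/8.
Then F(pi/4) - F(-pi/4) = (pi/8) - (-pi/8) = pi/4.

pi/4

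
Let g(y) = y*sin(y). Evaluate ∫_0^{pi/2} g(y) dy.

Integrate by parts once (u = y, dv = sin(y) dy).
An antiderivative is F(y) = -y*cos(y) + sin(y).
Then F(pi/2) - F(0) = (1) - (0) = 1.

1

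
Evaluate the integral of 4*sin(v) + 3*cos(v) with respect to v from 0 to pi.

An antiderivative is F(v) = 3*sin(v) - 4*cos(v).
Then F(pi) - F(0) = (4) - (-4) = 8.

8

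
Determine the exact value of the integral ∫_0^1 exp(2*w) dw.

-1/2 + exp(2)/2

An antiderivative is F(w) = exp(2*w)/2.
Then F(1) - F(0) = (exp(2)/2) - (1/2) = -1/2 + exp(2)/2.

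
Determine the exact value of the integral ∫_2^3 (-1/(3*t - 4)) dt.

-log(5)/3 + log(2)/3

An antiderivative is F(t) = -log(3*t - 4)/3.
Then F(3) - F(2) = (-log(5)/3) - (-log(2)/3) = -log(5)/3 + log(2)/3.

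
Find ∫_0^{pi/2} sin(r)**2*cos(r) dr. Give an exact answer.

Let u = sin(r), so du = cos(r) dr. When r = 0, u = 0; when r = pi/2, u = 1.
The integral becomes ∫ u**2 du from 0 to 1, with antiderivative u**3/3.
Back in r: F(r) = sin(r)**3/3.
Then F(pi/2) - F(0) = (1/3) - (0) = 1/3.

1/3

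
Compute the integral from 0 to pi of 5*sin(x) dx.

10

An antiderivative is F(x) = -5*cos(x).
Then F(pi) - F(0) = (5) - (-5) = 10.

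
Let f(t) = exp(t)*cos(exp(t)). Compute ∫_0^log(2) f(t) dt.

-sin(1) + sin(2)

Let u = exp(t), so du = exp(t) dt. When t = 0, u = 1; when t = log(2), u = 2.
The integral becomes ∫ cos(u) du from 1 to 2, with antiderivative sin(u).
Back in t: F(t) = sin(exp(t)).
Then F(log(2)) - F(0) = (sin(2)) - (sin(1)) = -sin(1) + sin(2).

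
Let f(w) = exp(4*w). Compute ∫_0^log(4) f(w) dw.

Let u = exp(w), so du = exp(w) dw. When w = 0, u = 1; when w = log(4), u = 4.
The integral becomes ∫ u**3 du from 1 to 4, with antiderivative u**4/4.
Back in w: F(w) = exp(4*w)/4.
Then F(log(4)) - F(0) = (64) - (1/4) = 255/4.

255/4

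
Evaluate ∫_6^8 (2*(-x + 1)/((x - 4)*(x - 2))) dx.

Factor the denominator: x**2 - 6*x + 8 = (x - 2)(x - 4).
Partial fractions: 2*(-x + 1)/((x - 4)*(x - 2)) = 1/(x - 2) - 3/(x - 4).
An antiderivative is F(x) = -3*log(x - 4) + log(x - 2).
Then F(8) - F(6) = (log(3/32)) - (-log(2)) = log(3/16).

log(3/16)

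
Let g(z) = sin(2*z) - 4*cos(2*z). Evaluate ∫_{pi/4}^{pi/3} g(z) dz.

9/4 - sqrt(3)

An antiderivative is F(z) = -2*sin(2*z) - cos(2*z)/2.
Then F(pi/3) - F(pi/4) = (1/4 - sqrt(3)) - (-2) = 9/4 - sqrt(3).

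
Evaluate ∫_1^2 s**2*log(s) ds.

Integrate by parts once (u = ln s, dv = s**2 ds).
An antiderivative is F(s) = s**3*(3*log(s) - 1)/9.
Then F(2) - F(1) = (-8/9 + 8*log(2)/3) - (-1/9) = -7/9 + 8*log(2)/3.

-7/9 + 8*log(2)/3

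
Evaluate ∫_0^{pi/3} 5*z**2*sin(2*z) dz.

Integrate by parts twice (u = z^2, dv = 5*sin(2*z) dz).
An antiderivative is F(z) = -5*z**2*cos(2*z)/2 + 5*z*sin(2*z)/2 + 5*cos(2*z)/4.
Then F(pi/3) - F(0) = (-5/8 + 5*pi**2/36 + 5*sqrt(3)*pi/12) - (5/4) = -15/8 + 5*pi**2/36 + 5*sqrt(3)*pi/12.

-15/8 + 5*pi**2/36 + 5*sqrt(3)*pi/12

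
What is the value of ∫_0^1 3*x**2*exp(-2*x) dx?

3/4 - 15*exp(-2)/4

Integrate by parts twice (u = x^2, dv = 3*exp(-2*x) dx).
An antiderivative is F(x) = (-6*x**2 - 6*x - 3)*exp(-2*x)/4.
Then F(1) - F(0) = (-15*exp(-2)/4) - (-3/4) = 3/4 - 15*exp(-2)/4.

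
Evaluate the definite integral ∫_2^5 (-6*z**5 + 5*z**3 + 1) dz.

-59187/4

By the power rule, an antiderivative is F(z) = -z**6 + 5*z**4/4 + z.
Then F(5) - F(2) = (-59355/4) - (-42) = -59187/4.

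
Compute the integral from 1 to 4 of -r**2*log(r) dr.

7 - 128*log(2)/3

Integrate by parts once (u = ln r, dv = -r**2 dr).
An antiderivative is F(r) = -r**3*(3*log(r) - 1)/9.
Then F(4) - F(1) = (64/9 - 128*log(2)/3) - (1/9) = 7 - 128*log(2)/3.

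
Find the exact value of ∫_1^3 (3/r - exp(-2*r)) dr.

(-exp(4) + 1 + 6*exp(6)*log(3))*exp(-6)/2

An antiderivative is F(r) = 3*log(r) + exp(-2*r)/2.
Then F(3) - F(1) = (exp(-6)/2 + 3*log(3)) - (exp(-2)/2) = (-exp(4) + 1 + 6*exp(6)*log(3))*exp(-6)/2.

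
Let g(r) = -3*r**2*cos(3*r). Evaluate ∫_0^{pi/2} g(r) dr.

-2/9 + pi**2/4

Integrate by parts twice (u = r^2, dv = -3*cos(3*r) dr).
An antiderivative is F(r) = -r**2*sin(3*r) - 2*r*cos(3*r)/3 + 2*sin(3*r)/9.
Then F(pi/2) - F(0) = (-2/9 + pi**2/4) - (0) = -2/9 + pi**2/4.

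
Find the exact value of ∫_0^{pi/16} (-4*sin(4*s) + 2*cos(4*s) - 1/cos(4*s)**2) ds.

-5/4 + 3*sqrt(2)/4

An antiderivative is F(s) = sin(4*s)/2 + cos(4*s) - tan(4*s)/4.
Then F(pi/16) - F(0) = (-1/4 + 3*sqrt(2)/4) - (1) = -5/4 + 3*sqrt(2)/4.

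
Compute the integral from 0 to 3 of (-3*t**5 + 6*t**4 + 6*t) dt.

By the power rule, an antiderivative is F(t) = -t**6/2 + 6*t**5/5 + 3*t**2.
Then F(3) - F(0) = (-459/10) - (0) = -459/10.

-459/10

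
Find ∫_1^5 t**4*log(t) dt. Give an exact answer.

-3124/25 + 625*log(5)

Integrate by parts once (u = ln t, dv = t**4 dt).
An antiderivative is F(t) = t**5*(5*log(t) - 1)/25.
Then F(5) - F(1) = (-125 + 625*log(5)) - (-1/25) = -3124/25 + 625*log(5).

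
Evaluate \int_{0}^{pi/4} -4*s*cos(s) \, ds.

Integrate by parts once (u = s, dv = -4*cos(s) ds).
An antiderivative is F(s) = -4*s*sin(s) - 4*cos(s).
Then F(pi/4) - F(0) = (sqrt(2)*(-4 - pi)/2) - (-4) = -2*sqrt(2) - sqrt(2)*pi/2 + 4.

-2*sqrt(2) - sqrt(2)*pi/2 + 4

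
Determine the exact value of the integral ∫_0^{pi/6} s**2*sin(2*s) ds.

Integrate by parts twice (u = s^2, dv = sin(2*s) ds).
An antiderivative is F(s) = -s**2*cos(2*s)/2 + s*sin(2*s)/2 + cos(2*s)/4.
Then F(pi/6) - F(0) = (-pi**2/144 + 1/8 + sqrt(3)*pi/24) - (1/4) = -1/8 - pi**2/144 + sqrt(3)*pi/24.

-1/8 - pi**2/144 + sqrt(3)*pi/24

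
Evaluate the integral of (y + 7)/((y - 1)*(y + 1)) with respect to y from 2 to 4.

Factor the denominator: y**2 - 1 = (y + 1)(y - 1).
Partial fractions: (y + 7)/((y - 1)*(y + 1)) = -3/(y + 1) + 4/(y - 1).
An antiderivative is F(y) = 4*log(y - 1) - 3*log(y + 1).
Then F(4) - F(2) = (-3*log(5) + 4*log(3)) - (-log(27)) = -3*log(5) + 7*log(3).

-3*log(5) + 7*log(3)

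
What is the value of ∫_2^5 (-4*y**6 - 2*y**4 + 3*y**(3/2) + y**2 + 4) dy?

-1601457/35 - 24*sqrt(2)/5 + 30*sqrt(5)

By the power rule, an antiderivative is F(y) = -4*y**7/7 + 6*y**(5/2)/5 - 2*y**5/5 + y**3/3 + 4*y.
Then F(5) - F(2) = (-962455/21 + 30*sqrt(5)) - (-7904/105 + 24*sqrt(2)/5) = -1601457/35 - 24*sqrt(2)/5 + 30*sqrt(5).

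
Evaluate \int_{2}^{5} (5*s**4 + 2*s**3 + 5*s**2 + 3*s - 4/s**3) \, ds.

By the power rule, an antiderivative is F(s) = s**5 + s**4/2 + 5*s**3/3 + 3*s**2/2 + 2/s**2.
Then F(5) - F(2) = (276256/75) - (359/6) = 181179/50.

181179/50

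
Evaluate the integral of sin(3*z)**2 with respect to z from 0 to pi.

pi/2

Use the identity sin^2(3*z) = (1 - cos(6*z))/2.
An antiderivative is F(z) = z/2 - sin(6*z)/12.
Then F(pi) - F(0) = (pi/2) - (0) = pi/2.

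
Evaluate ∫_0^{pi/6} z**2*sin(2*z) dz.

-1/8 - pi**2/144 + sqrt(3)*pi/24

Integrate by parts twice (u = z^2, dv = sin(2*z) dz).
An antiderivative is F(z) = -z**2*cos(2*z)/2 + z*sin(2*z)/2 + cos(2*z)/4.
Then F(pi/6) - F(0) = (-pi**2/144 + 1/8 + sqrt(3)*pi/24) - (1/4) = -1/8 - pi**2/144 + sqrt(3)*pi/24.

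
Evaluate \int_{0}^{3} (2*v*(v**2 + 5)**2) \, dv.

873

Let u = v**2 + 5, so du = 2*v dv. When v = 0, u = 5; when v = 3, u = 14.
The integral becomes ∫ u**2 du from 5 to 14, with antiderivative u**3/3.
Back in v: F(v) = (v**2 + 5)**3/3.
Then F(3) - F(0) = (2744/3) - (125/3) = 873.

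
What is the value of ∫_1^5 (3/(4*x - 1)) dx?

An antiderivative is F(x) = 3*log(4*x - 1)/4.
Then F(5) - F(1) = (3*log(19)/4) - (3*log(3)/4) = -3*log(3)/4 + 3*log(19)/4.

-3*log(3)/4 + 3*log(19)/4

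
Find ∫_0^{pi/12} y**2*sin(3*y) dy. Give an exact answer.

Integrate by parts twice (u = y^2, dv = sin(3*y) dy).
An antiderivative is F(y) = -y**2*cos(3*y)/3 + 2*y*sin(3*y)/9 + 2*cos(3*y)/27.
Then F(pi/12) - F(0) = (sqrt(2)*(-pi**2 + 8*pi + 32)/864) - (2/27) = -2/27 - sqrt(2)*pi**2/864 + sqrt(2)*pi/108 + sqrt(2)/27.

-2/27 - sqrt(2)*pi**2/864 + sqrt(2)*pi/108 + sqrt(2)/27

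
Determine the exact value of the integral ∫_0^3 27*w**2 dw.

243

Let u = 3*w, so du = 3 dw. When w = 0, u = 0; when w = 3, u = 9.
The integral becomes ∫ u**2 du from 0 to 9, with antiderivative u**3/3.
Back in w: F(w) = 9*w**3.
Then F(3) - F(0) = (243) - (0) = 243.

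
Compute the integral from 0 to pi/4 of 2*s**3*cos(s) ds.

Integrate by parts 3 times (u = s^3, dv = 2*cos(s) ds).
An antiderivative is F(s) = 2*s**3*sin(s) + 6*s**2*cos(s) - 12*s*sin(s) - 12*cos(s).
Then F(pi/4) - F(0) = (sqrt(2)*(-384 - 96*pi + pi**3 + 12*pi**2)/64) - (-12) = -6*sqrt(2) - 3*sqrt(2)*pi/2 + sqrt(2)*pi**3/64 + 3*sqrt(2)*pi**2/16 + 12.

-6*sqrt(2) - 3*sqrt(2)*pi/2 + sqrt(2)*pi**3/64 + 3*sqrt(2)*pi**2/16 + 12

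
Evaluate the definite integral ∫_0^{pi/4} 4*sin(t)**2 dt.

Use the identity sin^2(t) = (1 - cos(2*t))/2.
An antiderivative is F(t) = 2*t - sin(2*t).
Then F(pi/4) - F(0) = (-1 + pi/2) - (0) = -1 + pi/2.

-1 + pi/2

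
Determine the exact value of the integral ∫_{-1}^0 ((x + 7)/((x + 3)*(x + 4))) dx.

-10*log(2) + 7*log(3)

Factor the denominator: x**2 + 7*x + 12 = (x + 4)(x + 3).
Partial fractions: (x + 7)/((x + 3)*(x + 4)) = -3/(x + 4) + 4/(x + 3).
An antiderivative is F(x) = 4*log(x + 3) - 3*log(x + 4).
Then F(0) - F(-1) = (log(81/64)) - (log(16/27)) = -10*log(2) + 7*log(3).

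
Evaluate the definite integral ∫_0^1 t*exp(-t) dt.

1 - 2*exp(-1)

Integrate by parts once (u = t, dv = exp(-t) dt).
An antiderivative is F(t) = (-t - 1)*exp(-t).
Then F(1) - F(0) = (-2*exp(-1)) - (-1) = 1 - 2*exp(-1).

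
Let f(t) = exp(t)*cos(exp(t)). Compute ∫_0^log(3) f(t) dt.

Let u = exp(t), so du = exp(t) dt. When t = 0, u = 1; when t = log(3), u = 3.
The integral becomes ∫ cos(u) du from 1 to 3, with antiderivative sin(u).
Back in t: F(t) = sin(exp(t)).
Then F(log(3)) - F(0) = (sin(3)) - (sin(1)) = -sin(1) + sin(3).

-sin(1) + sin(3)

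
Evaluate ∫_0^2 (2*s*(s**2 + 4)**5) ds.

Let u = s**2 + 4, so du = 2*s ds. When s = 0, u = 4; when s = 2, u = 8.
The integral becomes ∫ u**5 du from 4 to 8, with antiderivative u**6/6.
Back in s: F(s) = (s**2 + 4)**6/6.
Then F(2) - F(0) = (131072/3) - (2048/3) = 43008.

43008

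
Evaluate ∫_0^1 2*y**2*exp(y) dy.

-4 + 2*E

Integrate by parts twice (u = y^2, dv = 2*exp(y) dy).
An antiderivative is F(y) = (2*y**2 - 4*y + 4)*exp(y).
Then F(1) - F(0) = (2*E) - (4) = -4 + 2*E.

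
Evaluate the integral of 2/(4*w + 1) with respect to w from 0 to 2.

An antiderivative is F(w) = log(4*w + 1)/2.
Then F(2) - F(0) = (log(3)) - (0) = log(3).

log(3)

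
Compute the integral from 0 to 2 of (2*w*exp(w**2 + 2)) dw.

Let u = w**2 + 2, so du = 2*w dw. When w = 0, u = 2; when w = 2, u = 6.
The integral becomes ∫ exp(u) du from 2 to 6, with antiderivative exp(u).
Back in w: F(w) = exp(w**2 + 2).
Then F(2) - F(0) = (exp(6)) - (exp(2)) = -exp(2) + exp(6).

-exp(2) + exp(6)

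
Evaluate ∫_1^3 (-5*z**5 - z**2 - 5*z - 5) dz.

By the power rule, an antiderivative is F(z) = -5*z**6/6 - z**3/3 - 5*z**2/2 - 5*z.
Then F(3) - F(1) = (-654) - (-26/3) = -1936/3.

-1936/3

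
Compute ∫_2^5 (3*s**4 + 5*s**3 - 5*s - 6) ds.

50931/20

By the power rule, an antiderivative is F(s) = 3*s**5/5 + 5*s**4/4 - 5*s**2/2 - 6*s.
Then F(5) - F(2) = (10255/4) - (86/5) = 50931/20.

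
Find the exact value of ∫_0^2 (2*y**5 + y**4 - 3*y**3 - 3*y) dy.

By the power rule, an antiderivative is F(y) = y**6/3 + y**5/5 - 3*y**4/4 - 3*y**2/2.
Then F(2) - F(0) = (146/15) - (0) = 146/15.

146/15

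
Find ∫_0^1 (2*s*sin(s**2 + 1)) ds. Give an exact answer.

-cos(2) + cos(1)

Let u = s**2 + 1, so du = 2*s ds. When s = 0, u = 1; when s = 1, u = 2.
The integral becomes ∫ sin(u) du from 1 to 2, with antiderivative -cos(u).
Back in s: F(s) = -cos(s**2 + 1).
Then F(1) - F(0) = (-cos(2)) - (-cos(1)) = -cos(2) + cos(1).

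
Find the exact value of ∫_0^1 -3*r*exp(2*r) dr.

Integrate by parts once (u = r, dv = -3*exp(2*r) dr).
An antiderivative is F(r) = (-6*r + 3)*exp(2*r)/4.
Then F(1) - F(0) = (-3*exp(2)/4) - (3/4) = -3*exp(2)/4 - 3/4.

-3*exp(2)/4 - 3/4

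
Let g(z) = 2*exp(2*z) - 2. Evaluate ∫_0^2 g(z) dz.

An antiderivative is F(z) = exp(2*z) - 2*z.
Then F(2) - F(0) = (-4 + exp(4)) - (1) = -5 + exp(4).

-5 + exp(4)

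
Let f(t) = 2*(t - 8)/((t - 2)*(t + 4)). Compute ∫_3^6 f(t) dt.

Factor the denominator: t**2 + 2*t - 8 = (t + 4)(t - 2).
Partial fractions: 2*(t - 8)/((t - 2)*(t + 4)) = 4/(t + 4) - 2/(t - 2).
An antiderivative is F(t) = -2*log(t - 2) + 4*log(t + 4).
Then F(6) - F(3) = (4*log(5)) - (4*log(7)) = -4*log(7) + 4*log(5).

-4*log(7) + 4*log(5)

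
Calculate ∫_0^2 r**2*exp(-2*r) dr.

(-13 + exp(4))*exp(-4)/4

Integrate by parts twice (u = r^2, dv = exp(-2*r) dr).
An antiderivative is F(r) = (-2*r**2 - 2*r - 1)*exp(-2*r)/4.
Then F(2) - F(0) = (-13*exp(-4)/4) - (-1/4) = (-13 + exp(4))*exp(-4)/4.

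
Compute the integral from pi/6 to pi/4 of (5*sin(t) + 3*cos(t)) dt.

An antiderivative is F(t) = 3*sin(t) - 5*cos(t).
Then F(pi/4) - F(pi/6) = (-sqrt(2)) - (3/2 - 5*sqrt(3)/2) = -3/2 - sqrt(2) + 5*sqrt(3)/2.

-3/2 - sqrt(2) + 5*sqrt(3)/2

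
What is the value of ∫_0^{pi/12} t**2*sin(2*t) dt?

-1/4 - sqrt(3)*pi**2/576 + pi/48 + sqrt(3)/8

Integrate by parts twice (u = t^2, dv = sin(2*t) dt).
An antiderivative is F(t) = -t**2*cos(2*t)/2 + t*sin(2*t)/2 + cos(2*t)/4.
Then F(pi/12) - F(0) = (-sqrt(3)*pi**2/576 + pi/48 + sqrt(3)/8) - (1/4) = -1/4 - sqrt(3)*pi**2/576 + pi/48 + sqrt(3)/8.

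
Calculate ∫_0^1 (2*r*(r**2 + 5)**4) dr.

Let u = r**2 + 5, so du = 2*r dr. When r = 0, u = 5; when r = 1, u = 6.
The integral becomes ∫ u**4 du from 5 to 6, with antiderivative u**5/5.
Back in r: F(r) = (r**2 + 5)**5/5.
Then F(1) - F(0) = (7776/5) - (625) = 4651/5.

4651/5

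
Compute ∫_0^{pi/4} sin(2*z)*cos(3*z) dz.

Use the identity sin(2*z)cos(3*z) = [sin(5*z) + sin(-z)]/2.
An antiderivative is F(z) = cos(z)/2 - cos(5*z)/10.
Then F(pi/4) - F(0) = (3*sqrt(2)/10) - (2/5) = -2/5 + 3*sqrt(2)/10.

-2/5 + 3*sqrt(2)/10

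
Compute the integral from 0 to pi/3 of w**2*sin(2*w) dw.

Integrate by parts twice (u = w^2, dv = sin(2*w) dw).
An antiderivative is F(w) = -w**2*cos(2*w)/2 + w*sin(2*w)/2 + cos(2*w)/4.
Then F(pi/3) - F(0) = (-1/8 + pi**2/36 + sqrt(3)*pi/12) - (1/4) = -3/8 + pi**2/36 + sqrt(3)*pi/12.

-3/8 + pi**2/36 + sqrt(3)*pi/12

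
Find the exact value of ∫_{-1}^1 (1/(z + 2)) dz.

log(3)

An antiderivative is F(z) = log(z + 2).
Then F(1) - F(-1) = (log(3)) - (0) = log(3).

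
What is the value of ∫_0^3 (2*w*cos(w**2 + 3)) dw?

sin(12) - sin(3)

Let u = w**2 + 3, so du = 2*w dw. When w = 0, u = 3; when w = 3, u = 12.
The integral becomes ∫ cos(u) du from 3 to 12, with antiderivative sin(u).
Back in w: F(w) = sin(w**2 + 3).
Then F(3) - F(0) = (sin(12)) - (sin(3)) = sin(12) - sin(3).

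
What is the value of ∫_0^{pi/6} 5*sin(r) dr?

An antiderivative is F(r) = -5*cos(r).
Then F(pi/6) - F(0) = (-5*sqrt(3)/2) - (-5) = 5 - 5*sqrt(3)/2.

5 - 5*sqrt(3)/2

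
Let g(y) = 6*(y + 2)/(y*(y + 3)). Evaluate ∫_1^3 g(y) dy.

Factor the denominator: y**2 + 3*y = (y + 3)y.
Partial fractions: 6*(y + 2)/(y*(y + 3)) = 2/(y + 3) + 4/y.
An antiderivative is F(y) = 4*log(y) + 2*log(y + 3).
Then F(3) - F(1) = (2*log(2) + 6*log(3)) - (log(16)) = -2*log(2) + 6*log(3).

-2*log(2) + 6*log(3)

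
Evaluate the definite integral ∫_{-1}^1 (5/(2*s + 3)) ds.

An antiderivative is F(s) = 5*log(2*s + 3)/2.
Then F(1) - F(-1) = (5*log(5)/2) - (0) = 5*log(5)/2.

5*log(5)/2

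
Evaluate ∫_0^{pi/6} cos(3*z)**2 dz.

Use the identity cos^2(3*z) = (1 + cos(6*z))/2.
An antiderivative is F(z) = z/2 + sin(6*z)/12.
Then F(pi/6) - F(0) = (pi/12) - (0) = pi/12.

pi/12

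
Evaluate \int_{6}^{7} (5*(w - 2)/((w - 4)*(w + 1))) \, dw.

-3*log(7) + 2*log(3) + 7*log(2)

Factor the denominator: w**2 - 3*w - 4 = (w + 1)(w - 4).
Partial fractions: 5*(w - 2)/((w - 4)*(w + 1)) = 3/(w + 1) + 2/(w - 4).
An antiderivative is F(w) = 2*log(w - 4) + 3*log(w + 1).
Then F(7) - F(6) = (2*log(3) + 9*log(2)) - (2*log(2) + 3*log(7)) = -3*log(7) + 2*log(3) + 7*log(2).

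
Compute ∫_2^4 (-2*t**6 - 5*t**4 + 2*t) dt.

By the power rule, an antiderivative is F(t) = -2*t**7/7 - t**5 + t**2.
Then F(4) - F(2) = (-39824/7) - (-452/7) = -39372/7.

-39372/7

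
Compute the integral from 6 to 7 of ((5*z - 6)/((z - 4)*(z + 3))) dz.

-4*log(3) + log(2) + 3*log(5)

Factor the denominator: z**2 - z - 12 = (z + 3)(z - 4).
Partial fractions: (5*z - 6)/((z - 4)*(z + 3)) = 3/(z + 3) + 2/(z - 4).
An antiderivative is F(z) = 2*log(z - 4) + 3*log(z + 3).
Then F(7) - F(6) = (3*log(2) + 2*log(3) + 3*log(5)) - (2*log(2) + 6*log(3)) = -4*log(3) + log(2) + 3*log(5).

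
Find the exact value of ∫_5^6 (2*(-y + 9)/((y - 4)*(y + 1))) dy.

Factor the denominator: y**2 - 3*y - 4 = (y + 1)(y - 4).
Partial fractions: 2*(-y + 9)/((y - 4)*(y + 1)) = -4/(y + 1) + 2/(y - 4).
An antiderivative is F(y) = 2*log(y - 4) - 4*log(y + 1).
Then F(6) - F(5) = (-4*log(7) + 2*log(2)) - (-4*log(3) - 4*log(2)) = -4*log(7) + 6*log(2) + 4*log(3).

-4*log(7) + 6*log(2) + 4*log(3)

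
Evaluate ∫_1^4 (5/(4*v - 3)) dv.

5*log(13)/4

An antiderivative is F(v) = 5*log(4*v - 3)/4.
Then F(4) - F(1) = (5*log(13)/4) - (0) = 5*log(13)/4.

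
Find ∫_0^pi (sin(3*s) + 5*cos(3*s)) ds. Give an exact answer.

An antiderivative is F(s) = 5*sin(3*s)/3 - cos(3*s)/3.
Then F(pi) - F(0) = (1/3) - (-1/3) = 2/3.

2/3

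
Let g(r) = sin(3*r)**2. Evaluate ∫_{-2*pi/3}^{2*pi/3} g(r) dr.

Use the identity sin^2(3*r) = (1 - cos(6*r))/2.
An antiderivative is F(r) = r/2 - sin(6*r)/12.
Then F(2*pi/3) - F(-2*pi/3) = (pi/3) - (-pi/3) = 2*pi/3.

2*pi/3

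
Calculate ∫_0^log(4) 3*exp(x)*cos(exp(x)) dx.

Let u = exp(x), so du = exp(x) dx. When x = 0, u = 1; when x = log(4), u = 4.
The integral becomes 3·∫ cos(u) du from 1 to 4, with antiderivative 3*sin(u).
Back in x: F(x) = 3*sin(exp(x)).
Then F(log(4)) - F(0) = (3*sin(4)) - (3*sin(1)) = -3*sin(1) + 3*sin(4).

-3*sin(1) + 3*sin(4)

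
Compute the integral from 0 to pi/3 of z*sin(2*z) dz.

sqrt(3)/8 + pi/12

Integrate by parts once (u = z, dv = sin(2*z) dz).
An antiderivative is F(z) = -z*cos(2*z)/2 + sin(2*z)/4.
Then F(pi/3) - F(0) = (sqrt(3)/8 + pi/12) - (0) = sqrt(3)/8 + pi/12.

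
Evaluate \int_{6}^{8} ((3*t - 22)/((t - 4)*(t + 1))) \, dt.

Factor the denominator: t**2 - 3*t - 4 = (t + 1)(t - 4).
Partial fractions: (3*t - 22)/((t - 4)*(t + 1)) = 5/(t + 1) - 2/(t - 4).
An antiderivative is F(t) = -2*log(t - 4) + 5*log(t + 1).
Then F(8) - F(6) = (-4*log(2) + 10*log(3)) - (-2*log(2) + 5*log(7)) = -5*log(7) - 2*log(2) + 10*log(3).

-5*log(7) - 2*log(2) + 10*log(3)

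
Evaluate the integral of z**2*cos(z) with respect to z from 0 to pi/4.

sqrt(2)*(-32 + pi**2 + 8*pi)/32

Integrate by parts twice (u = z^2, dv = cos(z) dz).
An antiderivative is F(z) = z**2*sin(z) + 2*z*cos(z) - 2*sin(z).
Then F(pi/4) - F(0) = (sqrt(2)*(-32 + pi**2 + 8*pi)/32) - (0) = sqrt(2)*(-32 + pi**2 + 8*pi)/32.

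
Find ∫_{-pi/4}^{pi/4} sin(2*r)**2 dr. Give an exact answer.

pi/4

Use the identity sin^2(2*r) = (1 - cos(4*r))/2.
An antiderivative is F(r) = r/2 - sin(4*r)/8.
Then F(pi/4) - F(-pi/4) = (pi/8) - (-pi/8) = pi/4.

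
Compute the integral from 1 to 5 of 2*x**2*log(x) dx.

Integrate by parts once (u = ln x, dv = 2*x**2 dx).
An antiderivative is F(x) = 2*x**3*(3*log(x) - 1)/9.
Then F(5) - F(1) = (-250/9 + 250*log(5)/3) - (-2/9) = -248/9 + 250*log(5)/3.

-248/9 + 250*log(5)/3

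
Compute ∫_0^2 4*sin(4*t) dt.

1 - cos(8)

Let u = 4*t, so du = 4 dt. When t = 0, u = 0; when t = 2, u = 8.
The integral becomes ∫ sin(u) du from 0 to 8, with antiderivative -cos(u).
Back in t: F(t) = -cos(4*t).
Then F(2) - F(0) = (-cos(8)) - (-1) = 1 - cos(8).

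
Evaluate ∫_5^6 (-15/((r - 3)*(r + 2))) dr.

-3*log(7) - 3*log(3) + 12*log(2)

Factor the denominator: r**2 - r - 6 = (r + 2)(r - 3).
Partial fractions: -15/((r - 3)*(r + 2)) = 3/(r + 2) - 3/(r - 3).
An antiderivative is F(r) = -3*log(r - 3) + 3*log(r + 2).
Then F(6) - F(5) = (-3*log(3) + 9*log(2)) - (-3*log(2) + 3*log(7)) = -3*log(7) - 3*log(3) + 12*log(2).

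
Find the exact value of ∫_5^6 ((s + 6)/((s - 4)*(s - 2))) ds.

log(81/8)

Factor the denominator: s**2 - 6*s + 8 = (s - 2)(s - 4).
Partial fractions: (s + 6)/((s - 4)*(s - 2)) = -4/(s - 2) + 5/(s - 4).
An antiderivative is F(s) = 5*log(s - 4) - 4*log(s - 2).
Then F(6) - F(5) = (-log(8)) - (-log(81)) = log(81/8).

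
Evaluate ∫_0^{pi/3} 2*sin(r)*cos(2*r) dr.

Use the identity sin(r)cos(2*r) = [sin(3*r) + sin(-r)]/2.
An antiderivative is F(r) = cos(r) - cos(3*r)/3.
Then F(pi/3) - F(0) = (5/6) - (2/3) = 1/6.

1/6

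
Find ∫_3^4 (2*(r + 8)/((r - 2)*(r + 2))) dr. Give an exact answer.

Factor the denominator: r**2 - 4 = (r + 2)(r - 2).
Partial fractions: 2*(r + 8)/((r - 2)*(r + 2)) = -3/(r + 2) + 5/(r - 2).
An antiderivative is F(r) = 5*log(r - 2) - 3*log(r + 2).
Then F(4) - F(3) = (log(4/27)) - (-3*log(5)) = -3*log(3) + 2*log(2) + 3*log(5).

-3*log(3) + 2*log(2) + 3*log(5)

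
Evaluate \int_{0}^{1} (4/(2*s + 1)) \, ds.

log(9)

An antiderivative is F(s) = 2*log(2*s + 1).
Then F(1) - F(0) = (log(9)) - (0) = log(9).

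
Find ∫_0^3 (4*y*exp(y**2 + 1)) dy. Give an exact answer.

-2*exp(1)*(1 - exp(9))

Let u = y**2 + 1, so du = 2*y dy. When y = 0, u = 1; when y = 3, u = 10.
The integral becomes 2·∫ exp(u) du from 1 to 10, with antiderivative 2*exp(u).
Back in y: F(y) = 2*exp(y**2 + 1).
Then F(3) - F(0) = (2*exp(10)) - (2*exp(1)) = -2*exp(1)*(1 - exp(9)).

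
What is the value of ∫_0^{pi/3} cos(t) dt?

sqrt(3)/2

An antiderivative is F(t) = sin(t).
Then F(pi/3) - F(0) = (sqrt(3)/2) - (0) = sqrt(3)/2.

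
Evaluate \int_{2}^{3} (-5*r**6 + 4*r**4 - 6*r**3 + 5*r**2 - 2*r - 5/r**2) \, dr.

-144226/105

By the power rule, an antiderivative is F(r) = -5*r**7/7 + 4*r**5/5 - 3*r**4/2 + 5*r**3/3 - r**2 + 5/r.
Then F(3) - F(2) = (-304831/210) - (-16379/210) = -144226/105.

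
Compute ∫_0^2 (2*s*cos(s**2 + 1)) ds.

sin(5) - sin(1)

Let u = s**2 + 1, so du = 2*s ds. When s = 0, u = 1; when s = 2, u = 5.
The integral becomes ∫ cos(u) du from 1 to 5, with antiderivative sin(u).
Back in s: F(s) = sin(s**2 + 1).
Then F(2) - F(0) = (sin(5)) - (sin(1)) = sin(5) - sin(1).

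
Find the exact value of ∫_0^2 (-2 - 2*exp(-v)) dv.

-6 + 2*exp(-2)

An antiderivative is F(v) = -2*v + 2*exp(-v).
Then F(2) - F(0) = (-4 + 2*exp(-2)) - (2) = -6 + 2*exp(-2).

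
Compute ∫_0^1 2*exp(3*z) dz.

-2/3 + 2*exp(3)/3

An antiderivative is F(z) = 2*exp(3*z)/3.
Then F(1) - F(0) = (2*exp(3)/3) - (2/3) = -2/3 + 2*exp(3)/3.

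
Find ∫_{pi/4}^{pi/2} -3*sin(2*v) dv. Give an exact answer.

An antiderivative is F(v) = 3*cos(2*v)/2.
Then F(pi/2) - F(pi/4) = (-3/2) - (0) = -3/2.

-3/2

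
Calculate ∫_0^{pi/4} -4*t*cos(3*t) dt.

Integrate by parts once (u = t, dv = -4*cos(3*t) dt).
An antiderivative is F(t) = -4*t*sin(3*t)/3 - 4*cos(3*t)/9.
Then F(pi/4) - F(0) = (sqrt(2)*(4 - 3*pi)/18) - (-4/9) = -sqrt(2)*pi/6 + 2*sqrt(2)/9 + 4/9.

-sqrt(2)*pi/6 + 2*sqrt(2)/9 + 4/9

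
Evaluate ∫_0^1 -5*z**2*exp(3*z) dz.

Integrate by parts twice (u = z^2, dv = -5*exp(3*z) dz).
An antiderivative is F(z) = (-45*z**2 + 30*z - 10)*exp(3*z)/27.
Then F(1) - F(0) = (-25*exp(3)/27) - (-10/27) = 10/27 - 25*exp(3)/27.

10/27 - 25*exp(3)/27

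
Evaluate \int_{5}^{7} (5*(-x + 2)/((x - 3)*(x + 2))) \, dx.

-8*log(3) - log(2) + 4*log(7)

Factor the denominator: x**2 - x - 6 = (x + 2)(x - 3).
Partial fractions: 5*(-x + 2)/((x - 3)*(x + 2)) = -4/(x + 2) - 1/(x - 3).
An antiderivative is F(x) = -log(x - 3) - 4*log(x + 2).
Then F(7) - F(5) = (-8*log(3) - 2*log(2)) - (-4*log(7) - log(2)) = -8*log(3) - log(2) + 4*log(7).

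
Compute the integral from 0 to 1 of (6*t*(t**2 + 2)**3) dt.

195/4

Let u = t**2 + 2, so du = 2*t dt. When t = 0, u = 2; when t = 1, u = 3.
The integral becomes 3·∫ u**3 du from 2 to 3, with antiderivative 3*u**4/4.
Back in t: F(t) = 3*(t**2 + 2)**4/4.
Then F(1) - F(0) = (243/4) - (12) = 195/4.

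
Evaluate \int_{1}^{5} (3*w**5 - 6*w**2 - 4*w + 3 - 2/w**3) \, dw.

By the power rule, an antiderivative is F(w) = w**6/2 - 2*w**3 - 2*w**2 + 3*w + w**(-2).
Then F(5) - F(1) = (376377/50) - (1/2) = 188176/25.

188176/25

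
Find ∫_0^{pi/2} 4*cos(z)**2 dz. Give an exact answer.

pi

Use the identity cos^2(z) = (1 + cos(2*z))/2.
An antiderivative is F(z) = 2*z + sin(2*z).
Then F(pi/2) - F(0) = (pi) - (0) = pi.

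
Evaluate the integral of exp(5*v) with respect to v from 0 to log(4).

1023/5

Let u = exp(v), so du = exp(v) dv. When v = 0, u = 1; when v = log(4), u = 4.
The integral becomes ∫ u**4 du from 1 to 4, with antiderivative u**5/5.
Back in v: F(v) = exp(5*v)/5.
Then F(log(4)) - F(0) = (1024/5) - (1/5) = 1023/5.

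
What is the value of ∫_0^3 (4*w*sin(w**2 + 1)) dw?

2*cos(1) - 2*cos(10)

Let u = w**2 + 1, so du = 2*w dw. When w = 0, u = 1; when w = 3, u = 10.
The integral becomes 2·∫ sin(u) du from 1 to 10, with antiderivative -2*cos(u).
Back in w: F(w) = -2*cos(w**2 + 1).
Then F(3) - F(0) = (-2*cos(10)) - (-2*cos(1)) = 2*cos(1) - 2*cos(10).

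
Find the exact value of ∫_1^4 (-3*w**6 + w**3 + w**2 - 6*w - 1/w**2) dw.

By the power rule, an antiderivative is F(w) = -3*w**7/7 + w**4/4 + w**3/3 - 3*w**2 + 1/w.
Then F(4) - F(1) = (-586667/84) - (-155/84) = -48876/7.

-48876/7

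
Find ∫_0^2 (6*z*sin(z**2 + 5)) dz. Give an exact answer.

3*cos(5) - 3*cos(9)

Let u = z**2 + 5, so du = 2*z dz. When z = 0, u = 5; when z = 2, u = 9.
The integral becomes 3·∫ sin(u) du from 5 to 9, with antiderivative -3*cos(u).
Back in z: F(z) = -3*cos(z**2 + 5).
Then F(2) - F(0) = (-3*cos(9)) - (-3*cos(5)) = 3*cos(5) - 3*cos(9).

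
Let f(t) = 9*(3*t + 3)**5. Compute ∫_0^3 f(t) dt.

2985255/2

Let u = 3*t + 3, so du = 3 dt. When t = 0, u = 3; when t = 3, u = 12.
The integral becomes 3·∫ u**5 du from 3 to 12, with antiderivative u**6/2.
Back in t: F(t) = (3*t + 3)**6/2.
Then F(3) - F(0) = (1492992) - (729/2) = 2985255/2.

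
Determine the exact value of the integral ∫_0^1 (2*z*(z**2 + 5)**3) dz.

Let u = z**2 + 5, so du = 2*z dz. When z = 0, u = 5; when z = 1, u = 6.
The integral becomes ∫ u**3 du from 5 to 6, with antiderivative u**4/4.
Back in z: F(z) = (z**2 + 5)**4/4.
Then F(1) - F(0) = (324) - (625/4) = 671/4.

671/4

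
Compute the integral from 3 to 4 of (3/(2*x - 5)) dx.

An antiderivative is F(x) = 3*log(2*x - 5)/2.
Then F(4) - F(3) = (3*log(3)/2) - (0) = 3*log(3)/2.

3*log(3)/2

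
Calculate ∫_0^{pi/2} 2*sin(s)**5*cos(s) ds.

Let u = sin(s), so du = cos(s) ds. When s = 0, u = 0; when s = pi/2, u = 1.
The integral becomes 2·∫ u**5 du from 0 to 1, with antiderivative u**6/3.
Back in s: F(s) = sin(s)**6/3.
Then F(pi/2) - F(0) = (1/3) - (0) = 1/3.

1/3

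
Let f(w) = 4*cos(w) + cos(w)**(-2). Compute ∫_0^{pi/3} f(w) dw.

3*sqrt(3)

An antiderivative is F(w) = 4*sin(w) + tan(w).
Then F(pi/3) - F(0) = (3*sqrt(3)) - (0) = 3*sqrt(3).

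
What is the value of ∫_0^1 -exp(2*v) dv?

1/2 - exp(2)/2

An antiderivative is F(v) = -exp(2*v)/2.
Then F(1) - F(0) = (-exp(2)/2) - (-1/2) = 1/2 - exp(2)/2.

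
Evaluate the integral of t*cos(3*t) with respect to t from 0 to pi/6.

Integrate by parts once (u = t, dv = cos(3*t) dt).
An antiderivative is F(t) = t*sin(3*t)/3 + cos(3*t)/9.
Then F(pi/6) - F(0) = (pi/18) - (1/9) = -1/9 + pi/18.

-1/9 + pi/18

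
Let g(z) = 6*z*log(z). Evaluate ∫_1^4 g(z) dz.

-45/2 + 96*log(2)

Integrate by parts once (u = ln z, dv = 6*z dz).
An antiderivative is F(z) = 3*z**2*(2*log(z) - 1)/2.
Then F(4) - F(1) = (-24 + 96*log(2)) - (-3/2) = -45/2 + 96*log(2).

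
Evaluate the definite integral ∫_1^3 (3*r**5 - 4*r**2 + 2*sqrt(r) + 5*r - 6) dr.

4*sqrt(3) + 336

By the power rule, an antiderivative is F(r) = r**6/2 + 4*r**(3/2)/3 - 4*r**3/3 + 5*r**2/2 - 6*r.
Then F(3) - F(1) = (4*sqrt(3) + 333) - (-3) = 4*sqrt(3) + 336.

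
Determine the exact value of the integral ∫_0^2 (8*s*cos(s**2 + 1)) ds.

4*sin(5) - 4*sin(1)

Let u = s**2 + 1, so du = 2*s ds. When s = 0, u = 1; when s = 2, u = 5.
The integral becomes 4·∫ cos(u) du from 1 to 5, with antiderivative 4*sin(u).
Back in s: F(s) = 4*sin(s**2 + 1).
Then F(2) - F(0) = (4*sin(5)) - (4*sin(1)) = 4*sin(5) - 4*sin(1).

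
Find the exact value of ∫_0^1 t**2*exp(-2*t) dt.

Integrate by parts twice (u = t^2, dv = exp(-2*t) dt).
An antiderivative is F(t) = (-2*t**2 - 2*t - 1)*exp(-2*t)/4.
Then F(1) - F(0) = (-5*exp(-2)/4) - (-1/4) = (-5 + exp(2))*exp(-2)/4.

(-5 + exp(2))*exp(-2)/4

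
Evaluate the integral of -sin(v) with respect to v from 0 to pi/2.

An antiderivative is F(v) = cos(v).
Then F(pi/2) - F(0) = (0) - (1) = -1.

-1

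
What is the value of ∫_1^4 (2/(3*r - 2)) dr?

2*log(10)/3

An antiderivative is F(r) = 2*log(3*r - 2)/3.
Then F(4) - F(1) = (2*log(10)/3) - (0) = 2*log(10)/3.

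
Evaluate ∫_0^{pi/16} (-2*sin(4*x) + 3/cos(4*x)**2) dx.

1/4 + sqrt(2)/4

An antiderivative is F(x) = cos(4*x)/2 + 3*tan(4*x)/4.
Then F(pi/16) - F(0) = (sqrt(2)/4 + 3/4) - (1/2) = 1/4 + sqrt(2)/4.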